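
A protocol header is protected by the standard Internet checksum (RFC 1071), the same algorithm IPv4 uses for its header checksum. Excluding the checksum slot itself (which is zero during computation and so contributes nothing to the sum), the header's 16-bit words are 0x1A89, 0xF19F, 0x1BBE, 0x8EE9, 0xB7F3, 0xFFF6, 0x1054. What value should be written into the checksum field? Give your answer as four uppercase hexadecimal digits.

One's-complement addition (fold any carry out of bit 15 back into bit 0):
  0x1A89 + 0xF19F = 0x10C28 → wrap carry → 0x0C29
  0x0C29 + 0x1BBE = 0x027E7
  0x27E7 + 0x8EE9 = 0x0B6D0
  0xB6D0 + 0xB7F3 = 0x16EC3 → wrap carry → 0x6EC4
  0x6EC4 + 0xFFF6 = 0x16EBA → wrap carry → 0x6EBB
  0x6EBB + 0x1054 = 0x07F0F
One's-complement sum = 0x7F0F.
Checksum = ~0x7F0F & 0xFFFF = 0x80F0.

80F0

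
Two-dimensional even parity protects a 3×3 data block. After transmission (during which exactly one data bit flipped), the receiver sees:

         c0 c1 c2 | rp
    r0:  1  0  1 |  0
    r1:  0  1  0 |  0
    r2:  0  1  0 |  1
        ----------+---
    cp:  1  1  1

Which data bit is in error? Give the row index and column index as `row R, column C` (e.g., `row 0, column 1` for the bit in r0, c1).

Recompute each row's even parity and compare to rp:
  r0: data parity 0, sent rp 0 → ok
  r1: data parity 1, sent rp 0 → mismatch
  r2: data parity 1, sent rp 1 → ok
Recompute each column's even parity and compare to cp:
  c0: data parity 1, sent cp 1 → ok
  c1: data parity 0, sent cp 1 → mismatch
  c2: data parity 1, sent cp 1 → ok
Exactly one row (r1) and one column (c1) fail → the flipped bit is at their intersection.

row 1, column 1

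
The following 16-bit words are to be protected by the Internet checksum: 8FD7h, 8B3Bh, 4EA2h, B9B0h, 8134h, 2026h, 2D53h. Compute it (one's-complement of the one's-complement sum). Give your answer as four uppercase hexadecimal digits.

One's-complement addition (fold any carry out of bit 15 back into bit 0):
  0x8FD7 + 0x8B3B = 0x11B12 → wrap carry → 0x1B13
  0x1B13 + 0x4EA2 = 0x069B5
  0x69B5 + 0xB9B0 = 0x12365 → wrap carry → 0x2366
  0x2366 + 0x8134 = 0x0A49A
  0xA49A + 0x2026 = 0x0C4C0
  0xC4C0 + 0x2D53 = 0x0F213
One's-complement sum = 0xF213.
Checksum = ~0xF213 & 0xFFFF = 0x0DEC.

0DEC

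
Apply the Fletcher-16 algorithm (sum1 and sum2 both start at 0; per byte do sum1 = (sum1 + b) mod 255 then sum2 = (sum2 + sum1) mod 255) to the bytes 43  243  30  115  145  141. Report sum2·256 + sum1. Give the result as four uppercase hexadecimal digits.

4ACF

Running sums (mod 255):
  after byte 0 (43): sum1=43, sum2=43
  after byte 1 (243): sum1=31, sum2=74
  after byte 2 (30): sum1=61, sum2=135
  after byte 3 (115): sum1=176, sum2=56
  after byte 4 (145): sum1=66, sum2=122
  after byte 5 (141): sum1=207, sum2=74
Checksum = sum2·256 + sum1 = 74·256 + 207 = 19151 = 0x4ACF.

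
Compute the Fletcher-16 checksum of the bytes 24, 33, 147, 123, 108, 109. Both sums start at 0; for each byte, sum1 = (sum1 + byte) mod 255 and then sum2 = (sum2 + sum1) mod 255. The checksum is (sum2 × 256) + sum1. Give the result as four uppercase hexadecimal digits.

3D22

Running sums (mod 255):
  after byte 0 (24): sum1=24, sum2=24
  after byte 1 (33): sum1=57, sum2=81
  after byte 2 (147): sum1=204, sum2=30
  after byte 3 (123): sum1=72, sum2=102
  after byte 4 (108): sum1=180, sum2=27
  after byte 5 (109): sum1=34, sum2=61
Checksum = sum2·256 + sum1 = 61·256 + 34 = 15650 = 0x3D22.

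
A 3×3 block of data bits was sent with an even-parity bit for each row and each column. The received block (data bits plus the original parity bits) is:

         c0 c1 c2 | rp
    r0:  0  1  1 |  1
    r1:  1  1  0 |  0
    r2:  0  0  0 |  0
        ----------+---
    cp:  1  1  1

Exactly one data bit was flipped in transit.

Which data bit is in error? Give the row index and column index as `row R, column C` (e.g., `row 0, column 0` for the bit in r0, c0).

Recompute each row's even parity and compare to rp:
  r0: data parity 0, sent rp 1 → mismatch
  r1: data parity 0, sent rp 0 → ok
  r2: data parity 0, sent rp 0 → ok
Recompute each column's even parity and compare to cp:
  c0: data parity 1, sent cp 1 → ok
  c1: data parity 0, sent cp 1 → mismatch
  c2: data parity 1, sent cp 1 → ok
Exactly one row (r0) and one column (c1) fail → the flipped bit is at their intersection.

row 0, column 1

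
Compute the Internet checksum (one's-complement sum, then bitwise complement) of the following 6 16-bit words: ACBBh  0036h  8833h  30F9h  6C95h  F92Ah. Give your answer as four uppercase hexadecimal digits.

3421

One's-complement addition (fold any carry out of bit 15 back into bit 0):
  0xACBB + 0x0036 = 0x0ACF1
  0xACF1 + 0x8833 = 0x13524 → wrap carry → 0x3525
  0x3525 + 0x30F9 = 0x0661E
  0x661E + 0x6C95 = 0x0D2B3
  0xD2B3 + 0xF92A = 0x1CBDD → wrap carry → 0xCBDE
One's-complement sum = 0xCBDE.
Checksum = ~0xCBDE & 0xFFFF = 0x3421.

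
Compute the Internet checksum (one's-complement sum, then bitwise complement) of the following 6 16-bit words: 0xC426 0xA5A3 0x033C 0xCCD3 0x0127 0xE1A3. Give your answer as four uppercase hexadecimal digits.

E35A

One's-complement addition (fold any carry out of bit 15 back into bit 0):
  0xC426 + 0xA5A3 = 0x169C9 → wrap carry → 0x69CA
  0x69CA + 0x033C = 0x06D06
  0x6D06 + 0xCCD3 = 0x139D9 → wrap carry → 0x39DA
  0x39DA + 0x0127 = 0x03B01
  0x3B01 + 0xE1A3 = 0x11CA4 → wrap carry → 0x1CA5
One's-complement sum = 0x1CA5.
Checksum = ~0x1CA5 & 0xFFFF = 0xE35A.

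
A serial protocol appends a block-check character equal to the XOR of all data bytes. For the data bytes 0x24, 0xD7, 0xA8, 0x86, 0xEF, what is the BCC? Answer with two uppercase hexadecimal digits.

32

XOR the bytes together:
  start with 0x24
  0x24 ⊕ 0xD7 = 0xF3
  0xF3 ⊕ 0xA8 = 0x5B
  0x5B ⊕ 0x86 = 0xDD
  0xDD ⊕ 0xEF = 0x32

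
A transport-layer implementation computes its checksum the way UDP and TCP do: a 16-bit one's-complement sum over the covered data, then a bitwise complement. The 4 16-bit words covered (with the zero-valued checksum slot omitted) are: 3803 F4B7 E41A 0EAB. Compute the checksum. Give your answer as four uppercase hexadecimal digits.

One's-complement addition (fold any carry out of bit 15 back into bit 0):
  0x3803 + 0xF4B7 = 0x12CBA → wrap carry → 0x2CBB
  0x2CBB + 0xE41A = 0x110D5 → wrap carry → 0x10D6
  0x10D6 + 0x0EAB = 0x01F81
One's-complement sum = 0x1F81.
Checksum = ~0x1F81 & 0xFFFF = 0xE07E.

E07E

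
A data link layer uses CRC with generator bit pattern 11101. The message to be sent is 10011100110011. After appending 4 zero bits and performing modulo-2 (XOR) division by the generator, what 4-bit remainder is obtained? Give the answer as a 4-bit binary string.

1100

Append 4 zeros: 100111001100110000. Divide by 11101 (XOR where the leading bit is 1):
  pos 0: 10011 XOR 11101 = 01110
  pos 1: 11101 XOR 11101 = 00000
  pos 8: 11001 XOR 11101 = 00100
  pos 10: 10010 XOR 11101 = 01111
  pos 11: 11110 XOR 11101 = 00011
Remainder (last 4 bits) = 1100. This is the CRC / FCS.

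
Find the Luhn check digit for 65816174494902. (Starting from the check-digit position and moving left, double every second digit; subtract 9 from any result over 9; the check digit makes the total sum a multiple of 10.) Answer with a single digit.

Partial digits right→left: 2 0 9 4 9 4 4 7 1 6 1 8 5 6
Double every second digit counting from the check-digit position (so the 1st, 3rd, 5th, ... of the partial from the right).
  doubled (with −9 where >9): 4 9 9 8 2 2 1 → sum 35
  kept as-is: 0 4 4 7 6 8 6 → sum 35
Total = 35 + 35 = 70.
Check digit = (10 − (70 mod 10)) mod 10 = 0.

0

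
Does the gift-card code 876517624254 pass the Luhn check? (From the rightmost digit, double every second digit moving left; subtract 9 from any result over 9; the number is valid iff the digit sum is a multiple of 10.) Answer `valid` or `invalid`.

From the right, keep odd positions and double even positions (subtract 9 from any doubled value over 9):
  doubled (positions 2,4,...): 1 8 3 2 3 7 → sum 24
  kept (positions 1,3,...): 4 2 2 7 5 7 → sum 27
Total = 51.
51 mod 10 = 1, so the number is invalid.

invalid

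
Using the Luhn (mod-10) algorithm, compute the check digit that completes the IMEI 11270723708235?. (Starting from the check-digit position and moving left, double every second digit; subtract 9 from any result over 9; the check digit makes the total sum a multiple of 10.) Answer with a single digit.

Partial digits right→left: 5 3 2 8 0 7 3 2 7 0 7 2 1 1
Double every second digit counting from the check-digit position (so the 1st, 3rd, 5th, ... of the partial from the right).
  doubled (with −9 where >9): 1 4 0 6 5 5 2 → sum 23
  kept as-is: 3 8 7 2 0 2 1 → sum 23
Total = 23 + 23 = 46.
Check digit = (10 − (46 mod 10)) mod 10 = 4.

4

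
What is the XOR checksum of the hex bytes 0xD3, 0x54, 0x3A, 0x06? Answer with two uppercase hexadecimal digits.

BB

XOR the bytes together:
  start with 0xD3
  0xD3 ⊕ 0x54 = 0x87
  0x87 ⊕ 0x3A = 0xBD
  0xBD ⊕ 0x06 = 0xBB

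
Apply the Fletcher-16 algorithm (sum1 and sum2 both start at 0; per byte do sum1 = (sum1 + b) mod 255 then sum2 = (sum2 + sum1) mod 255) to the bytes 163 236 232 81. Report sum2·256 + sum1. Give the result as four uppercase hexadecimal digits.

78CA

Running sums (mod 255):
  after byte 0 (163): sum1=163, sum2=163
  after byte 1 (236): sum1=144, sum2=52
  after byte 2 (232): sum1=121, sum2=173
  after byte 3 (81): sum1=202, sum2=120
Checksum = sum2·256 + sum1 = 120·256 + 202 = 30922 = 0x78CA.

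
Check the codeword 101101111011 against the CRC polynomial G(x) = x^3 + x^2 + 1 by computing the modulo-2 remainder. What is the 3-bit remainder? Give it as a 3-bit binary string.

101

Modulo-2 division of 101101111011 by 1101:
  pos 0: 1011 XOR 1101 = 0110
  pos 1: 1100 XOR 1101 = 0001
  pos 4: 1111 XOR 1101 = 0010
  pos 6: 1010 XOR 1101 = 0111
  pos 7: 1111 XOR 1101 = 0010
Remainder = 101 (nonzero — an error is detected).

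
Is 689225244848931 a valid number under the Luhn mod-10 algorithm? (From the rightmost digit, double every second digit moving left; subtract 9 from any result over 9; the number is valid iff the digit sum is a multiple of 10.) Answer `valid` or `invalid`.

From the right, keep odd positions and double even positions (subtract 9 from any doubled value over 9):
  doubled (positions 2,4,...): 6 7 7 8 1 4 7 → sum 40
  kept (positions 1,3,...): 1 9 4 4 2 2 9 6 → sum 37
Total = 77.
77 mod 10 = 7, so the number is invalid.

invalid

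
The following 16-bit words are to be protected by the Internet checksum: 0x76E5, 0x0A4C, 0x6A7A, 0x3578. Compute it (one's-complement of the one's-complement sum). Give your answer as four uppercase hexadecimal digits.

DEDB

One's-complement addition (fold any carry out of bit 15 back into bit 0):
  0x76E5 + 0x0A4C = 0x08131
  0x8131 + 0x6A7A = 0x0EBAB
  0xEBAB + 0x3578 = 0x12123 → wrap carry → 0x2124
One's-complement sum = 0x2124.
Checksum = ~0x2124 & 0xFFFF = 0xDEDB.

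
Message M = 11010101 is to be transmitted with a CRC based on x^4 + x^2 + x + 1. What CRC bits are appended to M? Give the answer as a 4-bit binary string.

Append 4 zeros: 110101010000. Divide by 10111 (XOR where the leading bit is 1):
  pos 0: 11010 XOR 10111 = 01101
  pos 1: 11011 XOR 10111 = 01100
  pos 2: 11000 XOR 10111 = 01111
  pos 3: 11111 XOR 10111 = 01000
  pos 4: 10000 XOR 10111 = 00111
  pos 6: 11100 XOR 10111 = 01011
  pos 7: 10110 XOR 10111 = 00001
Remainder (last 4 bits) = 0001. This is the CRC / FCS.

0001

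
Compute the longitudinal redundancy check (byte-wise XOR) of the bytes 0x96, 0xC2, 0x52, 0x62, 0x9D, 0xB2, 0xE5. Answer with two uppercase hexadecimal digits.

XOR the bytes together:
  start with 0x96
  0x96 ⊕ 0xC2 = 0x54
  0x54 ⊕ 0x52 = 0x06
  0x06 ⊕ 0x62 = 0x64
  0x64 ⊕ 0x9D = 0xF9
  0xF9 ⊕ 0xB2 = 0x4B
  0x4B ⊕ 0xE5 = 0xAE

AE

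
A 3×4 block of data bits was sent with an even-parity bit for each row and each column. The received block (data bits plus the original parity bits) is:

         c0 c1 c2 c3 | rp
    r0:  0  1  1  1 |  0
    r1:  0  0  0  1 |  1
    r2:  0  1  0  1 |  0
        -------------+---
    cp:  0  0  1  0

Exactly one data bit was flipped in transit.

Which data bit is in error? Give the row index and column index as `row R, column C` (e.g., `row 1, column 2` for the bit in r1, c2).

row 0, column 3

Recompute each row's even parity and compare to rp:
  r0: data parity 1, sent rp 0 → mismatch
  r1: data parity 1, sent rp 1 → ok
  r2: data parity 0, sent rp 0 → ok
Recompute each column's even parity and compare to cp:
  c0: data parity 0, sent cp 0 → ok
  c1: data parity 0, sent cp 0 → ok
  c2: data parity 1, sent cp 1 → ok
  c3: data parity 1, sent cp 0 → mismatch
Exactly one row (r0) and one column (c3) fail → the flipped bit is at their intersection.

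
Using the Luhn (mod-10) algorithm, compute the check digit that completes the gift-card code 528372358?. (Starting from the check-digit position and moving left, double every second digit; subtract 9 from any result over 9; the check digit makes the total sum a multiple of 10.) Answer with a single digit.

2

Partial digits right→left: 8 5 3 2 7 3 8 2 5
Double every second digit counting from the check-digit position (so the 1st, 3rd, 5th, ... of the partial from the right).
  doubled (with −9 where >9): 7 6 5 7 1 → sum 26
  kept as-is: 5 2 3 2 → sum 12
Total = 26 + 12 = 38.
Check digit = (10 − (38 mod 10)) mod 10 = 2.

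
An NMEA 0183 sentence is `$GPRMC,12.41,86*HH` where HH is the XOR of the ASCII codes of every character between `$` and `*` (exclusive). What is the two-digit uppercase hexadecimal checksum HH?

6D

XOR the ASCII codes of the payload characters:
  'G' = 0x47 → acc = 0x47
  'P' = 0x50 → acc = 0x17
  'R' = 0x52 → acc = 0x45
  'M' = 0x4D → acc = 0x08
  'C' = 0x43 → acc = 0x4B
  ',' = 0x2C → acc = 0x67
  '1' = 0x31 → acc = 0x56
  '2' = 0x32 → acc = 0x64
  '.' = 0x2E → acc = 0x4A
  '4' = 0x34 → acc = 0x7E
  '1' = 0x31 → acc = 0x4F
  ',' = 0x2C → acc = 0x63
  '8' = 0x38 → acc = 0x5B
  '6' = 0x36 → acc = 0x6D
Checksum = 0x6D.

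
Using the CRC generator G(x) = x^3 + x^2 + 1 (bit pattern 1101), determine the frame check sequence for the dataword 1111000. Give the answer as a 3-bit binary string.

Append 3 zeros: 1111000000. Divide by 1101 (XOR where the leading bit is 1):
  pos 0: 1111 XOR 1101 = 0010
  pos 2: 1000 XOR 1101 = 0101
  pos 3: 1010 XOR 1101 = 0111
  pos 4: 1110 XOR 1101 = 0011
  pos 6: 1100 XOR 1101 = 0001
Remainder (last 3 bits) = 001. This is the CRC / FCS.

001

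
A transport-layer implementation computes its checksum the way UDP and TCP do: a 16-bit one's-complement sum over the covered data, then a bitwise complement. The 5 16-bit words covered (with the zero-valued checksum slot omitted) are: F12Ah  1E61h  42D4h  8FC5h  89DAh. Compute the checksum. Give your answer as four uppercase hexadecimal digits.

93FF

One's-complement addition (fold any carry out of bit 15 back into bit 0):
  0xF12A + 0x1E61 = 0x10F8B → wrap carry → 0x0F8C
  0x0F8C + 0x42D4 = 0x05260
  0x5260 + 0x8FC5 = 0x0E225
  0xE225 + 0x89DA = 0x16BFF → wrap carry → 0x6C00
One's-complement sum = 0x6C00.
Checksum = ~0x6C00 & 0xFFFF = 0x93FF.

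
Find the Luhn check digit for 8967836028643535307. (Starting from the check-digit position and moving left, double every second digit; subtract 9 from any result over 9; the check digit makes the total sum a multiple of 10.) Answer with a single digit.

Partial digits right→left: 7 0 3 5 3 5 3 4 6 8 2 0 6 3 8 7 6 9 8
Double every second digit counting from the check-digit position (so the 1st, 3rd, 5th, ... of the partial from the right).
  doubled (with −9 where >9): 5 6 6 6 3 4 3 7 3 7 → sum 50
  kept as-is: 0 5 5 4 8 0 3 7 9 → sum 41
Total = 50 + 41 = 91.
Check digit = (10 − (91 mod 10)) mod 10 = 9.

9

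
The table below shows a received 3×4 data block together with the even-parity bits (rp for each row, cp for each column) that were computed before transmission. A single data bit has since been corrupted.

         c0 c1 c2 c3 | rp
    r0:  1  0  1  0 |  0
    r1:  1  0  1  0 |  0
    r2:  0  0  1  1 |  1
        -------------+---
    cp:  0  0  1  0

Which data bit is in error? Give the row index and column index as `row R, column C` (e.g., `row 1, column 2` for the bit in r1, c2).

Recompute each row's even parity and compare to rp:
  r0: data parity 0, sent rp 0 → ok
  r1: data parity 0, sent rp 0 → ok
  r2: data parity 0, sent rp 1 → mismatch
Recompute each column's even parity and compare to cp:
  c0: data parity 0, sent cp 0 → ok
  c1: data parity 0, sent cp 0 → ok
  c2: data parity 1, sent cp 1 → ok
  c3: data parity 1, sent cp 0 → mismatch
Exactly one row (r2) and one column (c3) fail → the flipped bit is at their intersection.

row 2, column 3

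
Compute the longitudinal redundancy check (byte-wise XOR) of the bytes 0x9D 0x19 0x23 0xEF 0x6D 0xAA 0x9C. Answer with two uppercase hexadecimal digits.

XOR the bytes together:
  start with 0x9D
  0x9D ⊕ 0x19 = 0x84
  0x84 ⊕ 0x23 = 0xA7
  0xA7 ⊕ 0xEF = 0x48
  0x48 ⊕ 0x6D = 0x25
  0x25 ⊕ 0xAA = 0x8F
  0x8F ⊕ 0x9C = 0x13

13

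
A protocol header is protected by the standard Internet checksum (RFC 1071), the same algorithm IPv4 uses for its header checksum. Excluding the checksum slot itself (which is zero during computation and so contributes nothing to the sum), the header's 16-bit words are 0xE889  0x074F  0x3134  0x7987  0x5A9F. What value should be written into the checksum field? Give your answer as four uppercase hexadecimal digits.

One's-complement addition (fold any carry out of bit 15 back into bit 0):
  0xE889 + 0x074F = 0x0EFD8
  0xEFD8 + 0x3134 = 0x1210C → wrap carry → 0x210D
  0x210D + 0x7987 = 0x09A94
  0x9A94 + 0x5A9F = 0x0F533
One's-complement sum = 0xF533.
Checksum = ~0xF533 & 0xFFFF = 0x0ACC.

0ACC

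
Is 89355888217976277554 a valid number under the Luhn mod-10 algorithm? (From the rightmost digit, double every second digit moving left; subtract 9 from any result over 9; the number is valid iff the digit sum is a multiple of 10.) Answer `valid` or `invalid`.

From the right, keep odd positions and double even positions (subtract 9 from any doubled value over 9):
  doubled (positions 2,4,...): 1 5 4 5 5 4 7 1 6 7 → sum 45
  kept (positions 1,3,...): 4 5 7 6 9 1 8 8 5 9 → sum 62
Total = 107.
107 mod 10 = 7, so the number is invalid.

invalid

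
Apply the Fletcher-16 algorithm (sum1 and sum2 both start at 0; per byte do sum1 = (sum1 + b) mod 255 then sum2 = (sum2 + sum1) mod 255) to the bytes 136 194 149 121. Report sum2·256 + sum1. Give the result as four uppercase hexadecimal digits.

Running sums (mod 255):
  after byte 0 (136): sum1=136, sum2=136
  after byte 1 (194): sum1=75, sum2=211
  after byte 2 (149): sum1=224, sum2=180
  after byte 3 (121): sum1=90, sum2=15
Checksum = sum2·256 + sum1 = 15·256 + 90 = 3930 = 0x0F5A.

0F5A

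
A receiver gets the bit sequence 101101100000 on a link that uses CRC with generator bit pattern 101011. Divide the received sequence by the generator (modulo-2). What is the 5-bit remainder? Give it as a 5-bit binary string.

00010

Modulo-2 division of 101101100000 by 101011:
  pos 0: 101101 XOR 101011 = 000110
  pos 3: 110100 XOR 101011 = 011111
  pos 4: 111110 XOR 101011 = 010101
  pos 5: 101010 XOR 101011 = 000001
Remainder = 00010 (nonzero — an error is detected).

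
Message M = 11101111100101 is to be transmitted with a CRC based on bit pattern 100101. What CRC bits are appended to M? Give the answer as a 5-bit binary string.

Append 5 zeros: 1110111110010100000. Divide by 100101 (XOR where the leading bit is 1):
  pos 0: 111011 XOR 100101 = 011110
  pos 1: 111101 XOR 100101 = 011000
  pos 2: 110001 XOR 100101 = 010100
  pos 3: 101001 XOR 100101 = 001100
  pos 5: 110000 XOR 100101 = 010101
  pos 6: 101011 XOR 100101 = 001110
  pos 8: 111001 XOR 100101 = 011100
  pos 9: 111000 XOR 100101 = 011101
  pos 10: 111010 XOR 100101 = 011111
  pos 11: 111110 XOR 100101 = 011011
  pos 12: 110110 XOR 100101 = 010011
  pos 13: 100110 XOR 100101 = 000011
Remainder (last 5 bits) = 00011. This is the CRC / FCS.

00011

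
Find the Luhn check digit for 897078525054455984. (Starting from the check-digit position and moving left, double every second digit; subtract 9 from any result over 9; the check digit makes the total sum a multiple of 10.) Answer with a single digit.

0

Partial digits right→left: 4 8 9 5 5 4 4 5 0 5 2 5 8 7 0 7 9 8
Double every second digit counting from the check-digit position (so the 1st, 3rd, 5th, ... of the partial from the right).
  doubled (with −9 where >9): 8 9 1 8 0 4 7 0 9 → sum 46
  kept as-is: 8 5 4 5 5 5 7 7 8 → sum 54
Total = 46 + 54 = 100.
Check digit = (10 − (100 mod 10)) mod 10 = 0.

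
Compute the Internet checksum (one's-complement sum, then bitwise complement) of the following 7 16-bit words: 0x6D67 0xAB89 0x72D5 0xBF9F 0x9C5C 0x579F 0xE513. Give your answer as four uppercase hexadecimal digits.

DB89

One's-complement addition (fold any carry out of bit 15 back into bit 0):
  0x6D67 + 0xAB89 = 0x118F0 → wrap carry → 0x18F1
  0x18F1 + 0x72D5 = 0x08BC6
  0x8BC6 + 0xBF9F = 0x14B65 → wrap carry → 0x4B66
  0x4B66 + 0x9C5C = 0x0E7C2
  0xE7C2 + 0x579F = 0x13F61 → wrap carry → 0x3F62
  0x3F62 + 0xE513 = 0x12475 → wrap carry → 0x2476
One's-complement sum = 0x2476.
Checksum = ~0x2476 & 0xFFFF = 0xDB89.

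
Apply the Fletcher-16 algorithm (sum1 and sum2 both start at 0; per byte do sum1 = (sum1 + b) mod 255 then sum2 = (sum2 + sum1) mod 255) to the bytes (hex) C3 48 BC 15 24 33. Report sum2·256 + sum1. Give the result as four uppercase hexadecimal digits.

Running sums (mod 255):
  after byte 0 (C3): sum1=195, sum2=195
  after byte 1 (48): sum1=12, sum2=207
  after byte 2 (BC): sum1=200, sum2=152
  after byte 3 (15): sum1=221, sum2=118
  after byte 4 (24): sum1=2, sum2=120
  after byte 5 (33): sum1=53, sum2=173
Checksum = sum2·256 + sum1 = 173·256 + 53 = 44341 = 0xAD35.

AD35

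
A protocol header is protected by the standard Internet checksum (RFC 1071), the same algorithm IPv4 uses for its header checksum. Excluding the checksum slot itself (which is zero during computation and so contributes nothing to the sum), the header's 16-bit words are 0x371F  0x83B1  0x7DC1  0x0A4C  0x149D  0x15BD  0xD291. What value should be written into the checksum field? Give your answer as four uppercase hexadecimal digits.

C035

One's-complement addition (fold any carry out of bit 15 back into bit 0):
  0x371F + 0x83B1 = 0x0BAD0
  0xBAD0 + 0x7DC1 = 0x13891 → wrap carry → 0x3892
  0x3892 + 0x0A4C = 0x042DE
  0x42DE + 0x149D = 0x0577B
  0x577B + 0x15BD = 0x06D38
  0x6D38 + 0xD291 = 0x13FC9 → wrap carry → 0x3FCA
One's-complement sum = 0x3FCA.
Checksum = ~0x3FCA & 0xFFFF = 0xC035.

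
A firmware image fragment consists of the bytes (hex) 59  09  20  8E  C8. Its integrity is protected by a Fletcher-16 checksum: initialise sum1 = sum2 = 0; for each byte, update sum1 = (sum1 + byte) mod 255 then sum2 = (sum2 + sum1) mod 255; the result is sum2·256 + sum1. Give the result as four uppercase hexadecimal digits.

Running sums (mod 255):
  after byte 0 (59): sum1=89, sum2=89
  after byte 1 (09): sum1=98, sum2=187
  after byte 2 (20): sum1=130, sum2=62
  after byte 3 (8E): sum1=17, sum2=79
  after byte 4 (C8): sum1=217, sum2=41
Checksum = sum2·256 + sum1 = 41·256 + 217 = 10713 = 0x29D9.

29D9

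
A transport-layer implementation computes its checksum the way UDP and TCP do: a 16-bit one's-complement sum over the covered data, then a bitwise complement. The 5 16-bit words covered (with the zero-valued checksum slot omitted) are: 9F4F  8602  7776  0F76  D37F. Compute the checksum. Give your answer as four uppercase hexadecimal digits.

8041

One's-complement addition (fold any carry out of bit 15 back into bit 0):
  0x9F4F + 0x8602 = 0x12551 → wrap carry → 0x2552
  0x2552 + 0x7776 = 0x09CC8
  0x9CC8 + 0x0F76 = 0x0AC3E
  0xAC3E + 0xD37F = 0x17FBD → wrap carry → 0x7FBE
One's-complement sum = 0x7FBE.
Checksum = ~0x7FBE & 0xFFFF = 0x8041.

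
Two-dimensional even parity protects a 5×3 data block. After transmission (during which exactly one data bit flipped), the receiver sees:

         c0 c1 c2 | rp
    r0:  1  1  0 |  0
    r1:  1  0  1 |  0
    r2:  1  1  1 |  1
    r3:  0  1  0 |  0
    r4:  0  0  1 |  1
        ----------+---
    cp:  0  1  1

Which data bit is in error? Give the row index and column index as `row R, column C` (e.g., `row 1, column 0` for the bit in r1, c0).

row 3, column 0

Recompute each row's even parity and compare to rp:
  r0: data parity 0, sent rp 0 → ok
  r1: data parity 0, sent rp 0 → ok
  r2: data parity 1, sent rp 1 → ok
  r3: data parity 1, sent rp 0 → mismatch
  r4: data parity 1, sent rp 1 → ok
Recompute each column's even parity and compare to cp:
  c0: data parity 1, sent cp 0 → mismatch
  c1: data parity 1, sent cp 1 → ok
  c2: data parity 1, sent cp 1 → ok
Exactly one row (r3) and one column (c0) fail → the flipped bit is at their intersection.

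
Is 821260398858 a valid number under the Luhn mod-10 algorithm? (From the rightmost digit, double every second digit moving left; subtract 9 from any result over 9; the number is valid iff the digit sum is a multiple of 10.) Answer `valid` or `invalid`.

From the right, keep odd positions and double even positions (subtract 9 from any doubled value over 9):
  doubled (positions 2,4,...): 1 7 6 3 2 7 → sum 26
  kept (positions 1,3,...): 8 8 9 0 2 2 → sum 29
Total = 55.
55 mod 10 = 5, so the number is invalid.

invalid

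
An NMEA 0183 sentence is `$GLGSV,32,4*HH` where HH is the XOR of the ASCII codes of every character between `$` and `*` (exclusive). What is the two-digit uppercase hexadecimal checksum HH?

XOR the ASCII codes of the payload characters:
  'G' = 0x47 → acc = 0x47
  'L' = 0x4C → acc = 0x0B
  'G' = 0x47 → acc = 0x4C
  'S' = 0x53 → acc = 0x1F
  'V' = 0x56 → acc = 0x49
  ',' = 0x2C → acc = 0x65
  '3' = 0x33 → acc = 0x56
  '2' = 0x32 → acc = 0x64
  ',' = 0x2C → acc = 0x48
  '4' = 0x34 → acc = 0x7C
Checksum = 0x7C.

7C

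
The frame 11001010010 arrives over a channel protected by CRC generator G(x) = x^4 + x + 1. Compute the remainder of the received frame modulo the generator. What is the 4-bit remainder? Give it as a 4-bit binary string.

0000

Modulo-2 division of 11001010010 by 10011:
  pos 0: 11001 XOR 10011 = 01010
  pos 1: 10100 XOR 10011 = 00111
  pos 3: 11110 XOR 10011 = 01101
  pos 4: 11010 XOR 10011 = 01001
  pos 5: 10011 XOR 10011 = 00000
Remainder = 0000 (zero — the frame passes the CRC check).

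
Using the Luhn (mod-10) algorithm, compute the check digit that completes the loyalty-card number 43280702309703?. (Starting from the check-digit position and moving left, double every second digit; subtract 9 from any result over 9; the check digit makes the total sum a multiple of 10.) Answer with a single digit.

9

Partial digits right→left: 3 0 7 9 0 3 2 0 7 0 8 2 3 4
Double every second digit counting from the check-digit position (so the 1st, 3rd, 5th, ... of the partial from the right).
  doubled (with −9 where >9): 6 5 0 4 5 7 6 → sum 33
  kept as-is: 0 9 3 0 0 2 4 → sum 18
Total = 33 + 18 = 51.
Check digit = (10 − (51 mod 10)) mod 10 = 9.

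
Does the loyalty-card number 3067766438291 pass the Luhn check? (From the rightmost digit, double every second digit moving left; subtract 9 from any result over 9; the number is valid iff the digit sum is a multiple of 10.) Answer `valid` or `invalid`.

From the right, keep odd positions and double even positions (subtract 9 from any doubled value over 9):
  doubled (positions 2,4,...): 9 7 8 3 5 0 → sum 32
  kept (positions 1,3,...): 1 2 3 6 7 6 3 → sum 28
Total = 60.
60 mod 10 = 0, so the number is valid.

valid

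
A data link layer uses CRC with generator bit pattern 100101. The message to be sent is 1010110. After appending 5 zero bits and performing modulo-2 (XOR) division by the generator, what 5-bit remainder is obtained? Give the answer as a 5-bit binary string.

Append 5 zeros: 101011000000. Divide by 100101 (XOR where the leading bit is 1):
  pos 0: 101011 XOR 100101 = 001110
  pos 2: 111000 XOR 100101 = 011101
  pos 3: 111010 XOR 100101 = 011111
  pos 4: 111110 XOR 100101 = 011011
  pos 5: 110110 XOR 100101 = 010011
  pos 6: 100110 XOR 100101 = 000011
Remainder (last 5 bits) = 00011. This is the CRC / FCS.

00011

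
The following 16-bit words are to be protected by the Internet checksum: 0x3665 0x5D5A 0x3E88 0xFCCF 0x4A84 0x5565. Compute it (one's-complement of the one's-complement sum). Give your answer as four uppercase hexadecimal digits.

90FE

One's-complement addition (fold any carry out of bit 15 back into bit 0):
  0x3665 + 0x5D5A = 0x093BF
  0x93BF + 0x3E88 = 0x0D247
  0xD247 + 0xFCCF = 0x1CF16 → wrap carry → 0xCF17
  0xCF17 + 0x4A84 = 0x1199B → wrap carry → 0x199C
  0x199C + 0x5565 = 0x06F01
One's-complement sum = 0x6F01.
Checksum = ~0x6F01 & 0xFFFF = 0x90FE.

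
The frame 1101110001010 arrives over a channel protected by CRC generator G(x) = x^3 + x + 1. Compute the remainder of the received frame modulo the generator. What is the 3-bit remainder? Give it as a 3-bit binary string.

Modulo-2 division of 1101110001010 by 1011:
  pos 0: 1101 XOR 1011 = 0110
  pos 1: 1101 XOR 1011 = 0110
  pos 2: 1101 XOR 1011 = 0110
  pos 3: 1100 XOR 1011 = 0111
  pos 4: 1110 XOR 1011 = 0101
  pos 5: 1010 XOR 1011 = 0001
  pos 8: 1101 XOR 1011 = 0110
  pos 9: 1100 XOR 1011 = 0111
Remainder = 111 (nonzero — an error is detected).

111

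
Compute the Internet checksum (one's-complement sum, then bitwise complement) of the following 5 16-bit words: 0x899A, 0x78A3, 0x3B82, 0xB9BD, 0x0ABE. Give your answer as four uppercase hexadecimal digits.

FDC3

One's-complement addition (fold any carry out of bit 15 back into bit 0):
  0x899A + 0x78A3 = 0x1023D → wrap carry → 0x023E
  0x023E + 0x3B82 = 0x03DC0
  0x3DC0 + 0xB9BD = 0x0F77D
  0xF77D + 0x0ABE = 0x1023B → wrap carry → 0x023C
One's-complement sum = 0x023C.
Checksum = ~0x023C & 0xFFFF = 0xFDC3.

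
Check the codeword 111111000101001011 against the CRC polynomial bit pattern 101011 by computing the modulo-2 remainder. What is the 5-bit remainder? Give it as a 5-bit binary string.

Modulo-2 division of 111111000101001011 by 101011:
  pos 0: 111111 XOR 101011 = 010100
  pos 1: 101000 XOR 101011 = 000011
  pos 5: 110010 XOR 101011 = 011001
  pos 6: 110011 XOR 101011 = 011000
  pos 7: 110000 XOR 101011 = 011011
  pos 8: 110110 XOR 101011 = 011101
  pos 9: 111011 XOR 101011 = 010000
  pos 10: 100000 XOR 101011 = 001011
  pos 12: 101111 XOR 101011 = 000100
Remainder = 00100 (nonzero — an error is detected).

00100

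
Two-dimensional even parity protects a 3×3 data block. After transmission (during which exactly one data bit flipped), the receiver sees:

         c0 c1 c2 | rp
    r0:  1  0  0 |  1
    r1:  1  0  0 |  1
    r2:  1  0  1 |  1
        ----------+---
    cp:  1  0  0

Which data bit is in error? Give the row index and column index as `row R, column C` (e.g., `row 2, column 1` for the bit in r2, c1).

row 2, column 2

Recompute each row's even parity and compare to rp:
  r0: data parity 1, sent rp 1 → ok
  r1: data parity 1, sent rp 1 → ok
  r2: data parity 0, sent rp 1 → mismatch
Recompute each column's even parity and compare to cp:
  c0: data parity 1, sent cp 1 → ok
  c1: data parity 0, sent cp 0 → ok
  c2: data parity 1, sent cp 0 → mismatch
Exactly one row (r2) and one column (c2) fail → the flipped bit is at their intersection.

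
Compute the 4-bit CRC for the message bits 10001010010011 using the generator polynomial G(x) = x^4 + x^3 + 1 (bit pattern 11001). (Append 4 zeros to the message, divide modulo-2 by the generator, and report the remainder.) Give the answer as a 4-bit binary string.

Append 4 zeros: 100010100100110000. Divide by 11001 (XOR where the leading bit is 1):
  pos 0: 10001 XOR 11001 = 01000
  pos 1: 10000 XOR 11001 = 01001
  pos 2: 10011 XOR 11001 = 01010
  pos 3: 10100 XOR 11001 = 01101
  pos 4: 11010 XOR 11001 = 00011
  pos 7: 11100 XOR 11001 = 00101
  pos 9: 10111 XOR 11001 = 01110
  pos 10: 11100 XOR 11001 = 00101
  pos 12: 10100 XOR 11001 = 01101
  pos 13: 11010 XOR 11001 = 00011
Remainder (last 4 bits) = 0011. This is the CRC / FCS.

0011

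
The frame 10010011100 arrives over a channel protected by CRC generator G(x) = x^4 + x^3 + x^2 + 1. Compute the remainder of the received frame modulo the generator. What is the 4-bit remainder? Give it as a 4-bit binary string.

Modulo-2 division of 10010011100 by 11101:
  pos 0: 10010 XOR 11101 = 01111
  pos 1: 11110 XOR 11101 = 00011
  pos 4: 11111 XOR 11101 = 00010
Remainder = 1000 (nonzero — an error is detected).

1000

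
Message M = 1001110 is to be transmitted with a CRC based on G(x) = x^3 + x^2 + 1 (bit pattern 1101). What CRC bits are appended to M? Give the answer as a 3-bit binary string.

110

Append 3 zeros: 1001110000. Divide by 1101 (XOR where the leading bit is 1):
  pos 0: 1001 XOR 1101 = 0100
  pos 1: 1001 XOR 1101 = 0100
  pos 2: 1001 XOR 1101 = 0100
  pos 3: 1000 XOR 1101 = 0101
  pos 4: 1010 XOR 1101 = 0111
  pos 5: 1110 XOR 1101 = 0011
Remainder (last 3 bits) = 110. This is the CRC / FCS.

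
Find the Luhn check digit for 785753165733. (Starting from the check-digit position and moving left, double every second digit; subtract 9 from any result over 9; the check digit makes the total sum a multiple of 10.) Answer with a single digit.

Partial digits right→left: 3 3 7 5 6 1 3 5 7 5 8 7
Double every second digit counting from the check-digit position (so the 1st, 3rd, 5th, ... of the partial from the right).
  doubled (with −9 where >9): 6 5 3 6 5 7 → sum 32
  kept as-is: 3 5 1 5 5 7 → sum 26
Total = 32 + 26 = 58.
Check digit = (10 − (58 mod 10)) mod 10 = 2.

2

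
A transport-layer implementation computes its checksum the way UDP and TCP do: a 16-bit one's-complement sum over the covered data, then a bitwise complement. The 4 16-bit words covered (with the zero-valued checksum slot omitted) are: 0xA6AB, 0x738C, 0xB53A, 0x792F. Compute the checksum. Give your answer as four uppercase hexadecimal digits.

B75D

One's-complement addition (fold any carry out of bit 15 back into bit 0):
  0xA6AB + 0x738C = 0x11A37 → wrap carry → 0x1A38
  0x1A38 + 0xB53A = 0x0CF72
  0xCF72 + 0x792F = 0x148A1 → wrap carry → 0x48A2
One's-complement sum = 0x48A2.
Checksum = ~0x48A2 & 0xFFFF = 0xB75D.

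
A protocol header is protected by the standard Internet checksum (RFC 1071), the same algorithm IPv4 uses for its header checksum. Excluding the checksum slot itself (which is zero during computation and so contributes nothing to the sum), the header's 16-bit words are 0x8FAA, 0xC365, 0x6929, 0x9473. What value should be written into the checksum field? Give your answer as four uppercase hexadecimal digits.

One's-complement addition (fold any carry out of bit 15 back into bit 0):
  0x8FAA + 0xC365 = 0x1530F → wrap carry → 0x5310
  0x5310 + 0x6929 = 0x0BC39
  0xBC39 + 0x9473 = 0x150AC → wrap carry → 0x50AD
One's-complement sum = 0x50AD.
Checksum = ~0x50AD & 0xFFFF = 0xAF52.

AF52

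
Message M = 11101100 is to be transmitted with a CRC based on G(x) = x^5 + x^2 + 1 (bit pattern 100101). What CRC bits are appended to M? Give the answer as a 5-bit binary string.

00001

Append 5 zeros: 1110110000000. Divide by 100101 (XOR where the leading bit is 1):
  pos 0: 111011 XOR 100101 = 011110
  pos 1: 111100 XOR 100101 = 011001
  pos 2: 110010 XOR 100101 = 010111
  pos 3: 101110 XOR 100101 = 001011
  pos 5: 101100 XOR 100101 = 001001
  pos 7: 100100 XOR 100101 = 000001
Remainder (last 5 bits) = 00001. This is the CRC / FCS.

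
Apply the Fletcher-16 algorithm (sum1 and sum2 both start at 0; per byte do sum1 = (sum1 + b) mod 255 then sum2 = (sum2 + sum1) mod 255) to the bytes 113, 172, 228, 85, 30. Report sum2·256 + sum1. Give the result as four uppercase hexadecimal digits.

Running sums (mod 255):
  after byte 0 (113): sum1=113, sum2=113
  after byte 1 (172): sum1=30, sum2=143
  after byte 2 (228): sum1=3, sum2=146
  after byte 3 (85): sum1=88, sum2=234
  after byte 4 (30): sum1=118, sum2=97
Checksum = sum2·256 + sum1 = 97·256 + 118 = 24950 = 0x6176.

6176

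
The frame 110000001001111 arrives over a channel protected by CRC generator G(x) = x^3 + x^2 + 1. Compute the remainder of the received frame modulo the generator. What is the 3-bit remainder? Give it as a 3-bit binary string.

011

Modulo-2 division of 110000001001111 by 1101:
  pos 0: 1100 XOR 1101 = 0001
  pos 3: 1000 XOR 1101 = 0101
  pos 4: 1010 XOR 1101 = 0111
  pos 5: 1111 XOR 1101 = 0010
  pos 7: 1000 XOR 1101 = 0101
  pos 8: 1011 XOR 1101 = 0110
  pos 9: 1101 XOR 1101 = 0000
Remainder = 011 (nonzero — an error is detected).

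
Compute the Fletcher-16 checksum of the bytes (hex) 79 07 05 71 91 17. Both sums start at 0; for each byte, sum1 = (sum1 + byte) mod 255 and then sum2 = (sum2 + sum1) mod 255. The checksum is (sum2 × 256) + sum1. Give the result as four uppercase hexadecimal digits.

9E9F

Running sums (mod 255):
  after byte 0 (79): sum1=121, sum2=121
  after byte 1 (07): sum1=128, sum2=249
  after byte 2 (05): sum1=133, sum2=127
  after byte 3 (71): sum1=246, sum2=118
  after byte 4 (91): sum1=136, sum2=254
  after byte 5 (17): sum1=159, sum2=158
Checksum = sum2·256 + sum1 = 158·256 + 159 = 40607 = 0x9E9F.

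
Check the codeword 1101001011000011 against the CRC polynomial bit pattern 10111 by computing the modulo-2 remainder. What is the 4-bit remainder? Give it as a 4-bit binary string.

0000

Modulo-2 division of 1101001011000011 by 10111:
  pos 0: 11010 XOR 10111 = 01101
  pos 1: 11010 XOR 10111 = 01101
  pos 2: 11011 XOR 10111 = 01100
  pos 3: 11000 XOR 10111 = 01111
  pos 4: 11111 XOR 10111 = 01000
  pos 5: 10001 XOR 10111 = 00110
  pos 7: 11000 XOR 10111 = 01111
  pos 8: 11110 XOR 10111 = 01001
  pos 9: 10010 XOR 10111 = 00101
  pos 11: 10111 XOR 10111 = 00000
Remainder = 0000 (zero — the frame passes the CRC check).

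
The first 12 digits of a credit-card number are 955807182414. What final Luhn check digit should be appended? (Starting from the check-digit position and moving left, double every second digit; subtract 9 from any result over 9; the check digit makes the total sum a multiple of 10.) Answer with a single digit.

Partial digits right→left: 4 1 4 2 8 1 7 0 8 5 5 9
Double every second digit counting from the check-digit position (so the 1st, 3rd, 5th, ... of the partial from the right).
  doubled (with −9 where >9): 8 8 7 5 7 1 → sum 36
  kept as-is: 1 2 1 0 5 9 → sum 18
Total = 36 + 18 = 54.
Check digit = (10 − (54 mod 10)) mod 10 = 6.

6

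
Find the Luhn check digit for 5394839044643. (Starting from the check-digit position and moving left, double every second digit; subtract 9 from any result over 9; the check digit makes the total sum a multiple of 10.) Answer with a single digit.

9

Partial digits right→left: 3 4 6 4 4 0 9 3 8 4 9 3 5
Double every second digit counting from the check-digit position (so the 1st, 3rd, 5th, ... of the partial from the right).
  doubled (with −9 where >9): 6 3 8 9 7 9 1 → sum 43
  kept as-is: 4 4 0 3 4 3 → sum 18
Total = 43 + 18 = 61.
Check digit = (10 − (61 mod 10)) mod 10 = 9.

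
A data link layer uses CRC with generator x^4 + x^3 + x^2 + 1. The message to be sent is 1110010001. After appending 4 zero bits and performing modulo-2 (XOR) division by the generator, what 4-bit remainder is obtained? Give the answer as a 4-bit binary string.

1011

Append 4 zeros: 11100100010000. Divide by 11101 (XOR where the leading bit is 1):
  pos 0: 11100 XOR 11101 = 00001
  pos 4: 11000 XOR 11101 = 00101
  pos 6: 10110 XOR 11101 = 01011
  pos 7: 10110 XOR 11101 = 01011
  pos 8: 10110 XOR 11101 = 01011
  pos 9: 10110 XOR 11101 = 01011
Remainder (last 4 bits) = 1011. This is the CRC / FCS.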